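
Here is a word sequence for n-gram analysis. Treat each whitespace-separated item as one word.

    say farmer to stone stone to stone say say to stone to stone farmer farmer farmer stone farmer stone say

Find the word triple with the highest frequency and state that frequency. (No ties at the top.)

"stone to stone", 2 times

Trigram frequencies (highest first):
  stone to stone: 2
  say farmer to: 1
  farmer to stone: 1
  to stone stone: 1
  stone stone to: 1
  to stone say: 1
  … (11 more, each ≤ 1)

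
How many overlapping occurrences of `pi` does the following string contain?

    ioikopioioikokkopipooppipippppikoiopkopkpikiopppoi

Sliding a length-2 window over the 50 characters (49 positions):
  position 6–7: pi
  position 17–18: pi
  position 23–24: pi
  position 25–26: pi
  position 30–31: pi
  position 41–42: pi

6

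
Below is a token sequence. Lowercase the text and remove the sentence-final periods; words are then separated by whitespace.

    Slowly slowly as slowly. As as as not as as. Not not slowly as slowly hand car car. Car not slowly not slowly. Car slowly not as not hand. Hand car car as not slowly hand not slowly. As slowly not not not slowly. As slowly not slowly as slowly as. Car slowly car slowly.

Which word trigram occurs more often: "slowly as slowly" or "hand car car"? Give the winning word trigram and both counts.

"slowly as slowly": 5 occurrences
"hand car car": 2 occurrences

"slowly as slowly" (5 vs 2)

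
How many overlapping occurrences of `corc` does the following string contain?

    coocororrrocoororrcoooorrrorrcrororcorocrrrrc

Sliding a length-4 window over the 45 characters (42 positions):
  (no match at any position)

0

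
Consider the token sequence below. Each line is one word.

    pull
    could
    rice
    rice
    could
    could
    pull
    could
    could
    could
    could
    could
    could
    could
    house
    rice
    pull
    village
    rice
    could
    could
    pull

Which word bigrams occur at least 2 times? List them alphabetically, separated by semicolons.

Bigram counts meeting the condition (at least 2 times):
  could could: 8
  could pull: 2
  pull could: 2
  rice could: 2

could could; could pull; pull could; rice could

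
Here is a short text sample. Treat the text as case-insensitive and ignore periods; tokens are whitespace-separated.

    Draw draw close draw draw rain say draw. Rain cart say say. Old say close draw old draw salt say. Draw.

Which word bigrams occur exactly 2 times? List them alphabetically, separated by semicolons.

close draw; draw draw; draw rain; say draw

Bigram counts meeting the condition (exactly 2 times):
  close draw: 2
  draw draw: 2
  draw rain: 2
  say draw: 2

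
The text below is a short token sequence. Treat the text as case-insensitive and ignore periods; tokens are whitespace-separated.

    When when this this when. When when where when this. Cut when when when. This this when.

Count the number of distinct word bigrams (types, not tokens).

8

17 tokens → 16 bigram windows in total.
Repeated bigrams (each contributes count−1 duplicates):
  when when: 5
  when this: 3
  this this: 2
  this when: 2
8 duplicate windows → 16 − 8 = 8 distinct.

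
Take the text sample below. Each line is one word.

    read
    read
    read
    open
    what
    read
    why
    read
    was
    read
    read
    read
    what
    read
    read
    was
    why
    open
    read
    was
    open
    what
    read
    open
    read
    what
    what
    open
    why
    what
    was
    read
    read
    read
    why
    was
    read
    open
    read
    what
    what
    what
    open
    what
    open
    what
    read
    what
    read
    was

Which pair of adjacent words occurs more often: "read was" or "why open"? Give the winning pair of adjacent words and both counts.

"read was" (4 vs 1)

"read was": 4 occurrences
"why open": 1 occurrence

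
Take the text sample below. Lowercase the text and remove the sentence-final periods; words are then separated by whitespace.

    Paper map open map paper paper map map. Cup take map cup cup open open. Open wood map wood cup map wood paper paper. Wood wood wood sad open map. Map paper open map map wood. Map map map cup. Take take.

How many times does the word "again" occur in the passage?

Scanning the 42 tokens for "again":
  (none found)

0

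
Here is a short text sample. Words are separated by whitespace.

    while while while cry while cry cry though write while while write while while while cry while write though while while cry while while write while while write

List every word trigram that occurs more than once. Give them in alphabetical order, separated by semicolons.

while cry while; while while cry; while while while; while while write; while write while; write while while

Trigram counts meeting the condition (more than once):
  while cry while: 3
  while while cry: 3
  while while while: 2
  while while write: 3
  while write while: 2
  write while while: 3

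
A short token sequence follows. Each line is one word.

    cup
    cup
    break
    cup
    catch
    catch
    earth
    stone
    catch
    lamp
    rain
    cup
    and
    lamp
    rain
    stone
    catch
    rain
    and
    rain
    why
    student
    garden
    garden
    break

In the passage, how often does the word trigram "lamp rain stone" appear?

1

Scanning the 23 overlapping trigram windows for "lamp rain stone":
  position 14–16: lamp rain stone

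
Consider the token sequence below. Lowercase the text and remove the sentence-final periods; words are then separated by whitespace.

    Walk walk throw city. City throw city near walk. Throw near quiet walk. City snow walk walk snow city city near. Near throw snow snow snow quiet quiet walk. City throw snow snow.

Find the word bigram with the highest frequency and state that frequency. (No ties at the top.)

"snow snow", 3 times

Bigram frequencies (highest first):
  snow snow: 3
  walk walk: 2
  walk throw: 2
  throw city: 2
  city city: 2
  city throw: 2
  … (15 more, each ≤ 2)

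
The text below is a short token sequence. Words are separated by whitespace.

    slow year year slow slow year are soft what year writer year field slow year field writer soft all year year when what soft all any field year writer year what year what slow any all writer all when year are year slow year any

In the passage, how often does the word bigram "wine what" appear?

Scanning the 44 overlapping bigram windows for "wine what":
  (none found)

0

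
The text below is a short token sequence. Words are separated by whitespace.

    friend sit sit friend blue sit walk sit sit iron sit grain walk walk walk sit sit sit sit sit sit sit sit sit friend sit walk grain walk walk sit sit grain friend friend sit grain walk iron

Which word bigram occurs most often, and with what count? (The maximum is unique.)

Bigram frequencies (highest first):
  sit sit: 11
  friend sit: 3
  walk sit: 3
  sit grain: 3
  grain walk: 3
  walk walk: 3
  … (10 more, each ≤ 2)

"sit sit", 11 times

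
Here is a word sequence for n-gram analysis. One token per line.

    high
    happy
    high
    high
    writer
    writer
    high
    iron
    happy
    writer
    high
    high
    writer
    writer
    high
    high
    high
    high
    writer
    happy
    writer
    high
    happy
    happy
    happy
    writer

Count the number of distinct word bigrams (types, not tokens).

11

26 tokens → 25 bigram windows in total.
Repeated bigrams (each contributes count−1 duplicates):
  high high: 5
  writer high: 4
  happy writer: 3
  high writer: 3
  happy happy: 2
  high happy: 2
  writer writer: 2
14 duplicate windows → 25 − 14 = 11 distinct.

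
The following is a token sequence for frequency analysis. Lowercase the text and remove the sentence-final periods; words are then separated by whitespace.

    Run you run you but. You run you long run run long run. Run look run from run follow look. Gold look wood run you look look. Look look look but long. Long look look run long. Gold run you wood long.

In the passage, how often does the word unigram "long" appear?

Scanning the 42 tokens for "long":
  position 9: long
  position 12: long
  position 32: long
  position 33: long
  position 37: long
  position 42: long

6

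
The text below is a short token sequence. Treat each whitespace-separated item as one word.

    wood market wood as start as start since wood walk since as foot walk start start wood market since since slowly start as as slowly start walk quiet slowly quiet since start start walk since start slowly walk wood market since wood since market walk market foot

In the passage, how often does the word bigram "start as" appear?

Scanning the 46 overlapping bigram windows for "start as":
  position 5–6: start as
  position 22–23: start as

2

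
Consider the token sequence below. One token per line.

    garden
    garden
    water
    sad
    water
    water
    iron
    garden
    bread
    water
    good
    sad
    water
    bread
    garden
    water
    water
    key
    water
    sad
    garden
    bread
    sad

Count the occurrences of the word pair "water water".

2

Scanning the 22 overlapping bigram windows for "water water":
  position 5–6: water water
  position 16–17: water water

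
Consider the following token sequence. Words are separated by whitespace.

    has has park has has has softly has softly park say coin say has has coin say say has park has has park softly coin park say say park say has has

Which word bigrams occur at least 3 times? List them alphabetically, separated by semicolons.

Bigram counts meeting the condition (at least 3 times):
  has has: 6
  has park: 3
  park say: 3
  say has: 3

has has; has park; park say; say has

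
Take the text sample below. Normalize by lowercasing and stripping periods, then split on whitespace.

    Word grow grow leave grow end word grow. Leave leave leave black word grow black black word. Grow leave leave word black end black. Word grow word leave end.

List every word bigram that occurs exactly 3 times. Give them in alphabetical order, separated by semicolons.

Bigram counts meeting the condition (exactly 3 times):
  black word: 3
  grow leave: 3
  leave leave: 3

black word; grow leave; leave leave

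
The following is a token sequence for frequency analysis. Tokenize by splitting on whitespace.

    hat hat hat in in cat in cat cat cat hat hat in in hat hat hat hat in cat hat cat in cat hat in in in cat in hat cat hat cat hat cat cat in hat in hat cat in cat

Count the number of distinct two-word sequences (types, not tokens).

44 tokens → 43 bigram windows in total.
Repeated bigrams (each contributes count−1 duplicates):
  hat hat: 6
  in cat: 6
  cat hat: 5
  cat in: 5
  hat cat: 5
  hat in: 5
  in hat: 4
  in in: 4
  … (1 more repeated)
34 duplicate windows → 43 − 34 = 9 distinct.

9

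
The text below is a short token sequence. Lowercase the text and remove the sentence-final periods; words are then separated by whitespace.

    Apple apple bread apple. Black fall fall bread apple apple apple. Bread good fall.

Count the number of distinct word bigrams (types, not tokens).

14 tokens → 13 bigram windows in total.
Repeated bigrams (each contributes count−1 duplicates):
  apple apple: 3
  apple bread: 2
  bread apple: 2
4 duplicate windows → 13 − 4 = 9 distinct.

9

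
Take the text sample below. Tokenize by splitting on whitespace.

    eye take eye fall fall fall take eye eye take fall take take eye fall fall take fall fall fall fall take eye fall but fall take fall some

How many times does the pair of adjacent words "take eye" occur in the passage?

Scanning the 28 overlapping bigram windows for "take eye":
  position 2–3: take eye
  position 7–8: take eye
  position 13–14: take eye
  position 22–23: take eye

4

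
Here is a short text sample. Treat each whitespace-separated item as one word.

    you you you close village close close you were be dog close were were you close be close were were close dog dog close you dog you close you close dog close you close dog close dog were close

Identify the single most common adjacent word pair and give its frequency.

"you close", 5 times

Bigram frequencies (highest first):
  you close: 5
  close you: 4
  dog close: 4
  close dog: 4
  you you: 2
  close were: 2
  … (15 more, each ≤ 2)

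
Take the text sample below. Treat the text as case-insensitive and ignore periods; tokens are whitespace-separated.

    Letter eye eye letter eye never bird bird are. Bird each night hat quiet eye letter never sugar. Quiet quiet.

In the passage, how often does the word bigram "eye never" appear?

1

Scanning the 19 overlapping bigram windows for "eye never":
  position 5–6: eye never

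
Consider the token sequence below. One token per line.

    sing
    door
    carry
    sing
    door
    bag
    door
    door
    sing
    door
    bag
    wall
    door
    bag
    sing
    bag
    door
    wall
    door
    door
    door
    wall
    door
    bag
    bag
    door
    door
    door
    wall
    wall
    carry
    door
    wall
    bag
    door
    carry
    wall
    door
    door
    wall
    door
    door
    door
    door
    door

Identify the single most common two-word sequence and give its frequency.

"door door", 10 times

Bigram frequencies (highest first):
  door door: 10
  wall door: 5
  door wall: 5
  door bag: 4
  bag door: 4
  sing door: 3
  … (12 more, each ≤ 2)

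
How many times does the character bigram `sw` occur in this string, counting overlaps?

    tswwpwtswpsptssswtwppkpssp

Sliding a length-2 window over the 26 characters (25 positions):
  position 2–3: sw
  position 8–9: sw
  position 16–17: sw

3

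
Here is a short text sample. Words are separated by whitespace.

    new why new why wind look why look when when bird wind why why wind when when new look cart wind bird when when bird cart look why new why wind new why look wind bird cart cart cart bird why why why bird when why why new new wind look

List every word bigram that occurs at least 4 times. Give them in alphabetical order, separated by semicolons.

Bigram counts meeting the condition (at least 4 times):
  new why: 4
  why why: 4

new why; why why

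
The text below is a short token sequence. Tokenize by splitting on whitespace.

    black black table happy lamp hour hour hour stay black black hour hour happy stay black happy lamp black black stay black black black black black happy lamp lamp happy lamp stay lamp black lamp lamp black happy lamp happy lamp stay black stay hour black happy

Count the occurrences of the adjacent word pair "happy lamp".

Scanning the 46 overlapping bigram windows for "happy lamp":
  position 4–5: happy lamp
  position 17–18: happy lamp
  position 27–28: happy lamp
  position 30–31: happy lamp
  position 38–39: happy lamp
  position 40–41: happy lamp

6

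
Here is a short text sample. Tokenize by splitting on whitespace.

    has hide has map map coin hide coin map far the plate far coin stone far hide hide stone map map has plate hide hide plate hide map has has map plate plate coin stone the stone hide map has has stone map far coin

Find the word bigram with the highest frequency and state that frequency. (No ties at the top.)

"map has", 3 times

Bigram frequencies (highest first):
  map has: 3
  has map: 2
  map map: 2
  map far: 2
  far coin: 2
  coin stone: 2
  … (26 more, each ≤ 2)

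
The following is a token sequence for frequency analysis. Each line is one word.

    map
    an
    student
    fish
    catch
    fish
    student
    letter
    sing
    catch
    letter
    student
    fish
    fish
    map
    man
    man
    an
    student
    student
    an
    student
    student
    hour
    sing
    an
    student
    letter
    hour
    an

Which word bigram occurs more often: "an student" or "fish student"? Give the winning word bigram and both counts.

"an student" (4 vs 1)

"an student": 4 occurrences
"fish student": 1 occurrence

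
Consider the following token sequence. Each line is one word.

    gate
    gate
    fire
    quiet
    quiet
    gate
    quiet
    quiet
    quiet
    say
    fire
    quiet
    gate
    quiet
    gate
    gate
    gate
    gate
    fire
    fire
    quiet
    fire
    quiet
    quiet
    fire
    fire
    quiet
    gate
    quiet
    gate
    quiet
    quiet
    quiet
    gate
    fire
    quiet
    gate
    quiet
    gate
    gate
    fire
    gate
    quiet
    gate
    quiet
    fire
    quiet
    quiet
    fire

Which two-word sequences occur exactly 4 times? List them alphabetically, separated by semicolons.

Bigram counts meeting the condition (exactly 4 times):
  gate fire: 4
  quiet fire: 4

gate fire; quiet fire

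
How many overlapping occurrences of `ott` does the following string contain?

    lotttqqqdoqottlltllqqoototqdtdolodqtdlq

2

Sliding a length-3 window over the 39 characters (37 positions):
  position 2–4: ott
  position 12–14: ott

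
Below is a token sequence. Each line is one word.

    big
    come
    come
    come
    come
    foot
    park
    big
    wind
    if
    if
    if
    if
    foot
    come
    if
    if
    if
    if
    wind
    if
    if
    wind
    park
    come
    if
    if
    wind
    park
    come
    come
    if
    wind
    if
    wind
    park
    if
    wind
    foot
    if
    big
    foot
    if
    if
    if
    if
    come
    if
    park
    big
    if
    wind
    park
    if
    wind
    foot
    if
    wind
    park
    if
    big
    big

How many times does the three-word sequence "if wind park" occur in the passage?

Scanning the 60 overlapping trigram windows for "if wind park":
  position 22–24: if wind park
  position 27–29: if wind park
  position 34–36: if wind park
  position 51–53: if wind park
  position 57–59: if wind park

5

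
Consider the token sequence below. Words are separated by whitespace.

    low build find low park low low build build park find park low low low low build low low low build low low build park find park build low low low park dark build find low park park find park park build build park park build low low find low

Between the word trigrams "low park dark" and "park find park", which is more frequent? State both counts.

"park find park" (3 vs 1)

"low park dark": 1 occurrence
"park find park": 3 occurrences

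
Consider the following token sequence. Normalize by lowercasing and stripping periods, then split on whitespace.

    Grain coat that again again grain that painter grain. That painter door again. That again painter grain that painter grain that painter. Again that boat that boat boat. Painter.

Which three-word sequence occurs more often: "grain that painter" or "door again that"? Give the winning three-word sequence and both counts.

"grain that painter": 4 occurrences
"door again that": 1 occurrence

"grain that painter" (4 vs 1)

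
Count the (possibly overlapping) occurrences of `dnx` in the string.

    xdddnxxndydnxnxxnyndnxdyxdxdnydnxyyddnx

Sliding a length-3 window over the 39 characters (37 positions):
  position 4–6: dnx
  position 11–13: dnx
  position 20–22: dnx
  position 31–33: dnx
  position 37–39: dnx

5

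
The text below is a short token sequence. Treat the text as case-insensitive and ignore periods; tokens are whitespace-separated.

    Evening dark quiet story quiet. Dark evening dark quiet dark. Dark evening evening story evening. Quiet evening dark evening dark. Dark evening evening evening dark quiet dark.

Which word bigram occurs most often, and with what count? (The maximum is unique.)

Bigram frequencies (highest first):
  evening dark: 5
  dark evening: 4
  dark quiet: 3
  quiet dark: 3
  evening evening: 3
  dark dark: 2
  … (6 more, each ≤ 1)

"evening dark", 5 times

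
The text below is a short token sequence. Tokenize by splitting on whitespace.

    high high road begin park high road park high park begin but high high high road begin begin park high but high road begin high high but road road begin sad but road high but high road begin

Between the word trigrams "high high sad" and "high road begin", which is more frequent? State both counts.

"high road begin" (4 vs 0)

"high high sad": 0 occurrences
"high road begin": 4 occurrences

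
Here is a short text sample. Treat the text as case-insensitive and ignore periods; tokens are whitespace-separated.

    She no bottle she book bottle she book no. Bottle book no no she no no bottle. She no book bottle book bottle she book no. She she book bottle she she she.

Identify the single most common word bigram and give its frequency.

"bottle she", 5 times

Bigram frequencies (highest first):
  bottle she: 5
  she book: 4
  book bottle: 4
  she no: 3
  no bottle: 3
  book no: 3
  … (5 more, each ≤ 3)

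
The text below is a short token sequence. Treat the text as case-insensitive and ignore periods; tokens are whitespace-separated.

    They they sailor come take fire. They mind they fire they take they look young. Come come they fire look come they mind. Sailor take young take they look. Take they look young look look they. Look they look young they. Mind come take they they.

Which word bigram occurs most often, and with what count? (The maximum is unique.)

Bigram frequencies (highest first):
  they look: 5
  take they: 4
  they mind: 3
  look young: 3
  they they: 2
  come take: 2
  … (22 more, each ≤ 2)

"they look", 5 times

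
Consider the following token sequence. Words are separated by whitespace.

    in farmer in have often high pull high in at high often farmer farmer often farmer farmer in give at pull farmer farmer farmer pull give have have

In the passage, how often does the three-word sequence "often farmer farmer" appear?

2

Scanning the 26 overlapping trigram windows for "often farmer farmer":
  position 12–14: often farmer farmer
  position 15–17: often farmer farmer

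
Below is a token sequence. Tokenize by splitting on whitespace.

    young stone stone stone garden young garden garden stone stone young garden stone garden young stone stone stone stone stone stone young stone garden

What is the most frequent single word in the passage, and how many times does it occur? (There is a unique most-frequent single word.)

"stone", 13 times

Unigram frequencies (highest first):
  stone: 13
  garden: 6
  young: 5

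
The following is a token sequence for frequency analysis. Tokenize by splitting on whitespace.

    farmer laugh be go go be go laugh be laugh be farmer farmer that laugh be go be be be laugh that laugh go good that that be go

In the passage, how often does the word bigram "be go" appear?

Scanning the 28 overlapping bigram windows for "be go":
  position 3–4: be go
  position 6–7: be go
  position 16–17: be go
  position 28–29: be go

4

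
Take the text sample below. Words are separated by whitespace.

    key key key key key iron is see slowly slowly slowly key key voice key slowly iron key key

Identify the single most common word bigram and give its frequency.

Bigram frequencies (highest first):
  key key: 6
  slowly slowly: 2
  key iron: 1
  iron is: 1
  is see: 1
  see slowly: 1
  … (6 more, each ≤ 1)

"key key", 6 times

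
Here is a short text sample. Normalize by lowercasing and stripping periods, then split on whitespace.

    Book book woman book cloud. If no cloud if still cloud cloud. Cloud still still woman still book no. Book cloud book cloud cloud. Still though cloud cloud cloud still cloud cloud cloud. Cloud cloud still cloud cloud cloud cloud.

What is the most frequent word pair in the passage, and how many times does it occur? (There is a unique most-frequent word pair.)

Bigram frequencies (highest first):
  cloud cloud: 12
  cloud still: 4
  book cloud: 3
  still cloud: 3
  cloud if: 2
  book book: 1
  … (14 more, each ≤ 1)

"cloud cloud", 12 times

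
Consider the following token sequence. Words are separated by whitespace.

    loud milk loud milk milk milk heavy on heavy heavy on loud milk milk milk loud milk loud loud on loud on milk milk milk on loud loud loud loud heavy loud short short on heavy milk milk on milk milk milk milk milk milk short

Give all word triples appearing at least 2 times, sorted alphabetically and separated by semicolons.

loud loud loud; loud milk loud; loud milk milk; milk loud milk; milk milk milk; milk milk on; on milk milk

Trigram counts meeting the condition (at least 2 times):
  loud loud loud: 2
  loud milk loud: 2
  loud milk milk: 2
  milk loud milk: 2
  milk milk milk: 7
  milk milk on: 2
  on milk milk: 2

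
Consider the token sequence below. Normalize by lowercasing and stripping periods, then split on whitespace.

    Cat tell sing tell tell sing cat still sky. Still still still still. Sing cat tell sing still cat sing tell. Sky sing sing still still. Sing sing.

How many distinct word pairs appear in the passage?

28 tokens → 27 bigram windows in total.
Repeated bigrams (each contributes count−1 duplicates):
  still still: 4
  tell sing: 3
  cat tell: 2
  sing cat: 2
  sing sing: 2
  sing still: 2
  sing tell: 2
  still sing: 2
11 duplicate windows → 27 − 11 = 16 distinct.

16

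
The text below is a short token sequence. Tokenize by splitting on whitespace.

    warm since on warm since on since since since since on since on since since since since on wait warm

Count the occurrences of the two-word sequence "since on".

Scanning the 19 overlapping bigram windows for "since on":
  position 2–3: since on
  position 5–6: since on
  position 10–11: since on
  position 12–13: since on
  position 17–18: since on

5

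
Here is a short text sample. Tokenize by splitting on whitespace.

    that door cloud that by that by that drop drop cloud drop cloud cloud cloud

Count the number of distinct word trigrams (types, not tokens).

15 tokens → 13 trigram windows in total.
Repeated trigrams (each contributes count−1 duplicates):
  that by that: 2
1 duplicate windows → 13 − 1 = 12 distinct.

12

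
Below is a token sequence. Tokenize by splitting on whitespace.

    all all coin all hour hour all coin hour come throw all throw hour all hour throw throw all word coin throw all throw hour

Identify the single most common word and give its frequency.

Unigram frequencies (highest first):
  all: 8
  hour: 6
  throw: 6
  coin: 3
  come: 1
  word: 1

"all", 8 times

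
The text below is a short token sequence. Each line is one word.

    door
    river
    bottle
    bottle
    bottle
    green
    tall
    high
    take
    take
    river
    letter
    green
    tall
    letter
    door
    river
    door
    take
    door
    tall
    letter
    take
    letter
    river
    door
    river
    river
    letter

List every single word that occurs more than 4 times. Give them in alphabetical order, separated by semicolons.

door; letter; river

Unigram counts meeting the condition (more than 4 times):
  door: 5
  letter: 5
  river: 6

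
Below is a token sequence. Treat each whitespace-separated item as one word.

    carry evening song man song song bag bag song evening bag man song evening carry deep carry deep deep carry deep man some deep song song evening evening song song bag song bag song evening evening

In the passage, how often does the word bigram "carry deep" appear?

Scanning the 35 overlapping bigram windows for "carry deep":
  position 15–16: carry deep
  position 17–18: carry deep
  position 20–21: carry deep

3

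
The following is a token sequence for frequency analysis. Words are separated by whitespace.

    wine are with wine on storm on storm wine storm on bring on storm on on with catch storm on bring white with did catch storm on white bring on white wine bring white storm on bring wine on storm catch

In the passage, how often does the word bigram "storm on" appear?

6

Scanning the 40 overlapping bigram windows for "storm on":
  position 6–7: storm on
  position 10–11: storm on
  position 14–15: storm on
  position 19–20: storm on
  position 26–27: storm on
  position 35–36: storm on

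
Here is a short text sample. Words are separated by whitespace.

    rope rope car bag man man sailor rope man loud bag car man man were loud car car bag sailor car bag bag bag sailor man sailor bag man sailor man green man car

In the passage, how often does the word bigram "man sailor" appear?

3

Scanning the 33 overlapping bigram windows for "man sailor":
  position 6–7: man sailor
  position 26–27: man sailor
  position 29–30: man sailor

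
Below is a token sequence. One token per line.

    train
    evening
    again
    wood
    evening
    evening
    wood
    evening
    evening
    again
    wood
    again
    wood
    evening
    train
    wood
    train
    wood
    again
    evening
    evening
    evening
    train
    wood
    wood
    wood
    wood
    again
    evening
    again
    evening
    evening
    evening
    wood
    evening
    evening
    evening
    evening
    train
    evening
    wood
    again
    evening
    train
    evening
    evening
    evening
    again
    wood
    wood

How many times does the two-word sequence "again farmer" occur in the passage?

Scanning the 49 overlapping bigram windows for "again farmer":
  (none found)

0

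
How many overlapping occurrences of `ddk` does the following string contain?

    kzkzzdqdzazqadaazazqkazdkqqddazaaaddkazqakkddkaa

Sliding a length-3 window over the 48 characters (46 positions):
  position 35–37: ddk
  position 44–46: ddk

2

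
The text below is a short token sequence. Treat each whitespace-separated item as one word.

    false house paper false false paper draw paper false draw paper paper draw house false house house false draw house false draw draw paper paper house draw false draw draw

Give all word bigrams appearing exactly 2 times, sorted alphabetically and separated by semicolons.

draw draw; draw house; false house; paper draw; paper false; paper paper

Bigram counts meeting the condition (exactly 2 times):
  draw draw: 2
  draw house: 2
  false house: 2
  paper draw: 2
  paper false: 2
  paper paper: 2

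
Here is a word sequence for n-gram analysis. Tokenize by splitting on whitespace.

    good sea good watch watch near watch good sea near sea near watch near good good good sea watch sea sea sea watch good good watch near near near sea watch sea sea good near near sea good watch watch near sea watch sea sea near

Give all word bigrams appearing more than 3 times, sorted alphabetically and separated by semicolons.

near sea; sea sea; sea watch; watch near

Bigram counts meeting the condition (more than 3 times):
  near sea: 4
  sea sea: 4
  sea watch: 4
  watch near: 4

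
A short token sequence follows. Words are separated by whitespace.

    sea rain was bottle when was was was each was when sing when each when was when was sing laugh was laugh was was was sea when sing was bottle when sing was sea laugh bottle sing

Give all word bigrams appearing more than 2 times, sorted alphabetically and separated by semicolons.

was was; when sing; when was

Bigram counts meeting the condition (more than 2 times):
  was was: 4
  when sing: 3
  when was: 3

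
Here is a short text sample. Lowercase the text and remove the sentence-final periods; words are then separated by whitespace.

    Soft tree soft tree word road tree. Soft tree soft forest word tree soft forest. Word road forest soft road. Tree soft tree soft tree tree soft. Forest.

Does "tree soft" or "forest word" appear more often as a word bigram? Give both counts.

"tree soft" (7 vs 2)

"tree soft": 7 occurrences
"forest word": 2 occurrences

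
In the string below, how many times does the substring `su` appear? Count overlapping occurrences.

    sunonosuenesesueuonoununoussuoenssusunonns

Sliding a length-2 window over the 42 characters (41 positions):
  position 1–2: su
  position 7–8: su
  position 14–15: su
  position 28–29: su
  position 34–35: su
  position 36–37: su

6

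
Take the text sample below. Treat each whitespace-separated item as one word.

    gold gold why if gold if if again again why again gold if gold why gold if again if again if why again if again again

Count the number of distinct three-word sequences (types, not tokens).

21

26 tokens → 24 trigram windows in total.
Repeated trigrams (each contributes count−1 duplicates):
  again if again: 2
  if again again: 2
  if again if: 2
3 duplicate windows → 24 − 3 = 21 distinct.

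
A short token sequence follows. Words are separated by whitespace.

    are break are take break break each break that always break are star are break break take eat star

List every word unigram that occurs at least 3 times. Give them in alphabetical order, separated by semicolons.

are; break

Unigram counts meeting the condition (at least 3 times):
  are: 4
  break: 7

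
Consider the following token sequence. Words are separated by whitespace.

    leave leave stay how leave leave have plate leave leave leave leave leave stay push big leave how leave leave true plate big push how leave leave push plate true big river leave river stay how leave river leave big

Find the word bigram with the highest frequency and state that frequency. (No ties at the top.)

Bigram frequencies (highest first):
  leave leave: 8
  how leave: 4
  leave stay: 2
  stay how: 2
  river leave: 2
  leave river: 2
  … (19 more, each ≤ 1)

"leave leave", 8 times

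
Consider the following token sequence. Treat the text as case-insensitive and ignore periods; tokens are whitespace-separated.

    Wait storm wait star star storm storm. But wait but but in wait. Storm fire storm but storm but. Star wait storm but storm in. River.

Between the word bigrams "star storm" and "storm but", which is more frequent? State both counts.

"storm but" (4 vs 1)

"star storm": 1 occurrence
"storm but": 4 occurrences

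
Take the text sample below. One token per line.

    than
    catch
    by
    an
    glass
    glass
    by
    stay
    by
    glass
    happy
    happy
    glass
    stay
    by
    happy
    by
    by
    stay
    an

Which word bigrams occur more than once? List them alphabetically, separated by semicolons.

Bigram counts meeting the condition (more than once):
  by stay: 2
  stay by: 2

by stay; stay by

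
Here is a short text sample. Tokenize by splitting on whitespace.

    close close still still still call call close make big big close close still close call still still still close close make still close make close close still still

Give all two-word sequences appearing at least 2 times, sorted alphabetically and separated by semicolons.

close close; close make; close still; still close; still still

Bigram counts meeting the condition (at least 2 times):
  close close: 4
  close make: 3
  close still: 3
  still close: 3
  still still: 5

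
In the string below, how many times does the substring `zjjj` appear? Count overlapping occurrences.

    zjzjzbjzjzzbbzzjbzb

0

Sliding a length-4 window over the 19 characters (16 positions):
  (no match at any position)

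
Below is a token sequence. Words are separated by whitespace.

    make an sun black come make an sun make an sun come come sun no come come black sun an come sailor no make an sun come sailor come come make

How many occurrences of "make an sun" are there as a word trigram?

4

Scanning the 29 overlapping trigram windows for "make an sun":
  position 1–3: make an sun
  position 6–8: make an sun
  position 9–11: make an sun
  position 24–26: make an sun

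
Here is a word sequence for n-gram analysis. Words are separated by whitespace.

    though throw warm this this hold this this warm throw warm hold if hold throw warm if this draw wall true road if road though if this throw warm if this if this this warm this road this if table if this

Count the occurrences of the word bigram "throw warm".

Scanning the 41 overlapping bigram windows for "throw warm":
  position 2–3: throw warm
  position 10–11: throw warm
  position 15–16: throw warm
  position 28–29: throw warm

4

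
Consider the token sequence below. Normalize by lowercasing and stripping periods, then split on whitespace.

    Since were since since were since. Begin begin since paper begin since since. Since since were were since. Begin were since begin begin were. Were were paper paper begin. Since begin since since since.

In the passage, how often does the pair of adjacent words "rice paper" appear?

0

Scanning the 33 overlapping bigram windows for "rice paper":
  (none found)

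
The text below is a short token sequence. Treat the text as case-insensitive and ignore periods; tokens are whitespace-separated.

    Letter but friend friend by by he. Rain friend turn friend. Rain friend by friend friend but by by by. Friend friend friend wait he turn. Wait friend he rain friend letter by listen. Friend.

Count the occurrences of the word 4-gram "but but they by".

0

Scanning the 32 overlapping 4-gram windows for "but but they by":
  (none found)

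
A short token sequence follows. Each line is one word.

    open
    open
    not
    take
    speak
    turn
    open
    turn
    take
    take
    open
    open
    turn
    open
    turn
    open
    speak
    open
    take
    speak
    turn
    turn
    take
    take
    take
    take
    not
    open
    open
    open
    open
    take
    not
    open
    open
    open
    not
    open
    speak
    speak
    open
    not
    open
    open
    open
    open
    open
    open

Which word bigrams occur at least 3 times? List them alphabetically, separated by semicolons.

Bigram counts meeting the condition (at least 3 times):
  not open: 4
  open not: 3
  open open: 12
  open turn: 3
  take take: 4
  turn open: 3

not open; open not; open open; open turn; take take; turn open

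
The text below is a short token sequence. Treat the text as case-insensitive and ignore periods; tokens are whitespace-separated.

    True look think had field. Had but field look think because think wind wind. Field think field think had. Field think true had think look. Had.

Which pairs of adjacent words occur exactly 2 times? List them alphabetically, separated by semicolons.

had field; look think; think had

Bigram counts meeting the condition (exactly 2 times):
  had field: 2
  look think: 2
  think had: 2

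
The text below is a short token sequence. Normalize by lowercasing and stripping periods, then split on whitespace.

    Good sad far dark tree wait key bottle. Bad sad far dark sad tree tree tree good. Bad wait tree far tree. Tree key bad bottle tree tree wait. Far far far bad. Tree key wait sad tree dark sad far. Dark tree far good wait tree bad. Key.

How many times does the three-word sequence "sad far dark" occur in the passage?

Scanning the 47 overlapping trigram windows for "sad far dark":
  position 2–4: sad far dark
  position 10–12: sad far dark
  position 40–42: sad far dark

3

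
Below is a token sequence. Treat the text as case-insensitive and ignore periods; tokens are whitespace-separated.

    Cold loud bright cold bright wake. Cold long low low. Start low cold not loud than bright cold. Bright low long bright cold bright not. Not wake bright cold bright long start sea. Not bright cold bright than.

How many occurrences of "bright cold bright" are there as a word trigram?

Scanning the 36 overlapping trigram windows for "bright cold bright":
  position 3–5: bright cold bright
  position 17–19: bright cold bright
  position 22–24: bright cold bright
  position 28–30: bright cold bright
  position 35–37: bright cold bright

5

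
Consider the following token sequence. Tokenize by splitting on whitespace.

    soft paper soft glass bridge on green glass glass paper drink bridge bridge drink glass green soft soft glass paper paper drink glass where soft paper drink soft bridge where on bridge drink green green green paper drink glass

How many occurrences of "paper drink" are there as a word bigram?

4

Scanning the 38 overlapping bigram windows for "paper drink":
  position 10–11: paper drink
  position 21–22: paper drink
  position 26–27: paper drink
  position 37–38: paper drink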